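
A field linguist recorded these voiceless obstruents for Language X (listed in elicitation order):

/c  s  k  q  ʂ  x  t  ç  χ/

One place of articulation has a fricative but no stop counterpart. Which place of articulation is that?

retroflex

alveolar: stop /t/, fricative /s/.
retroflex: stop —, fricative /ʂ/.
palatal: stop /c/, fricative /ç/.
velar: stop /k/, fricative /x/.
uvular: stop /q/, fricative /χ/.
Every place of articulation has a stop member except retroflex, where /ʈ/ would be expected.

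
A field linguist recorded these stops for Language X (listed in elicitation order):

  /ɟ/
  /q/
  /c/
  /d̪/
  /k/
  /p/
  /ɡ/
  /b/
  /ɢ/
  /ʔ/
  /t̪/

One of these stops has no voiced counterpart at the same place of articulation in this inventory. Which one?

/ʔ/

Bilabial: /p/ ~ /b/
Dental: /t̪/ ~ /d̪/
Palatal: /c/ ~ /ɟ/
Velar: /k/ ~ /ɡ/
Uvular: /q/ ~ /ɢ/
Glottal: only /ʔ/ (voiceless); no voiced partner.
So /ʔ/ is the unpaired segment.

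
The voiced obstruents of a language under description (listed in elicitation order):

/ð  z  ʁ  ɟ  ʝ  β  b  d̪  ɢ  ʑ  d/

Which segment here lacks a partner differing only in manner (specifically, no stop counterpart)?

/ʑ/

Bilabial: /b/ ~ /β/
Dental: /d̪/ ~ /ð/
Alveolar: /d/ ~ /z/
Palatal: /ɟ/ ~ /ʝ/
Uvular: /ɢ/ ~ /ʁ/
Alveolo-palatal: only /ʑ/ (fricative); no stop partner.
So /ʑ/ is the unpaired segment.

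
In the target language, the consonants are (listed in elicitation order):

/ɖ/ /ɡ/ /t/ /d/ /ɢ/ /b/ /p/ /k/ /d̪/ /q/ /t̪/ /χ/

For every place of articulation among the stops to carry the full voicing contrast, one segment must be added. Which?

/ʈ/

place of articulation  voiceless  voiced  
bilabial          p         b       
dental            t̪        d̪      
alveolar          t         d       
retroflex         —         ɖ       
velar             k         ɡ       
uvular            q         ɢ       
The retroflex row has no voiceless member, so the gap is the voiceless retroflex stop /ʈ/.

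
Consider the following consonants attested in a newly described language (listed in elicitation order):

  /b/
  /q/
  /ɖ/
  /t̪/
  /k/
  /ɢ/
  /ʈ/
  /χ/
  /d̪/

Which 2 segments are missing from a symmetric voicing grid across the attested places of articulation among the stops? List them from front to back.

/p/, /ɡ/

Voiceless: /t̪/ (dental), /ʈ/ (retroflex), /k/ (velar), /q/ (uvular).
Voiced: /b/ (bilabial), /d̪/ (dental), /ɖ/ (retroflex), /ɢ/ (uvular).
Gaps, from front to back: bilabial lacks voiceless (/p/); velar lacks voiced (/ɡ/).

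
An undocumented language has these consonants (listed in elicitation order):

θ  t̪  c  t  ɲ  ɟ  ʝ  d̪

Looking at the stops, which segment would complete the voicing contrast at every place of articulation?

/d/

place of articulation  voiceless  voiced  
dental            t̪        d̪      
alveolar          t         —       
palatal           c         ɟ       
The alveolar row has no voiced member, so the gap is the voiced alveolar stop /d/.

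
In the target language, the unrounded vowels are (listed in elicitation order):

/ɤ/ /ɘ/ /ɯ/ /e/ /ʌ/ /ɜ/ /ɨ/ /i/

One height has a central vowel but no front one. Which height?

low-mid

height            front     central   back    
high              i         ɨ         ɯ       
high-mid          e         ɘ         ɤ       
low-mid           —         ɜ         ʌ       
Every height has a front member except low-mid, where /ɛ/ would be expected.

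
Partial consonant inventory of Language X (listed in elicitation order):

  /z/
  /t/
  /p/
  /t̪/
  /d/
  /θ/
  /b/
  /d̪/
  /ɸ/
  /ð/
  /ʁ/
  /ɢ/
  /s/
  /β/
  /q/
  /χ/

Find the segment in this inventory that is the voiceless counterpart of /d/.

/d/ is a voiced alveolar stop.
The voiceless counterpart is a voiceless alveolar stop — in this inventory, /t/.

/t/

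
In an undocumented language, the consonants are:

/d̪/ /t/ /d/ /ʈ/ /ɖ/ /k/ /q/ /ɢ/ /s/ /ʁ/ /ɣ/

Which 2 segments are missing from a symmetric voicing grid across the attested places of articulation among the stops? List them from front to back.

/t̪/, /ɡ/

dental: voiceless —, voiced /d̪/.
alveolar: voiceless /t/, voiced /d/.
retroflex: voiceless /ʈ/, voiced /ɖ/.
velar: voiceless /k/, voiced —.
uvular: voiceless /q/, voiced /ɢ/.
Gaps, from front to back: dental lacks voiceless (/t̪/); velar lacks voiced (/ɡ/).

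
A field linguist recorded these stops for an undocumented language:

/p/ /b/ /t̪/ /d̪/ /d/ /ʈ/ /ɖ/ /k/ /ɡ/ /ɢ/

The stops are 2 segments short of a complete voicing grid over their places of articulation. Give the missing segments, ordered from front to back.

bilabial: voiceless /p/, voiced /b/.
dental: voiceless /t̪/, voiced /d̪/.
alveolar: voiceless —, voiced /d/.
retroflex: voiceless /ʈ/, voiced /ɖ/.
velar: voiceless /k/, voiced /ɡ/.
uvular: voiceless —, voiced /ɢ/.
Gaps, from front to back: alveolar lacks voiceless (/t/); uvular lacks voiceless (/q/).

/t/, /q/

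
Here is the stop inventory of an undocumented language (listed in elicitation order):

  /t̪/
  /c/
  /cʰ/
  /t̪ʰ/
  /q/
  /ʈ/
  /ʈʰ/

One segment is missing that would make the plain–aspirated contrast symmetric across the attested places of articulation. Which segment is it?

Plain: /t̪/ (dental), /ʈ/ (retroflex), /c/ (palatal), /q/ (uvular).
Aspirated: /t̪ʰ/ (dental), /ʈʰ/ (retroflex), /cʰ/ (palatal).
The uvular row has no aspirated member, so the gap is the aspirated uvular stop /qʰ/.

/qʰ/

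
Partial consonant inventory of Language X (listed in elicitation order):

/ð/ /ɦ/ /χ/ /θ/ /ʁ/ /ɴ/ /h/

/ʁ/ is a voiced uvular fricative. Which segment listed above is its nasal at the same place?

The nasal at the same place is an uvular nasal — in this inventory, /ɴ/.

/ɴ/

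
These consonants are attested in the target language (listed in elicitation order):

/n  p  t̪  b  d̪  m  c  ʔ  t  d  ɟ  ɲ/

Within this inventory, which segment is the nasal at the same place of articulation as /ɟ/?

/ɲ/

/ɟ/ is a voiced palatal stop.
The nasal at the same place is a palatal nasal — in this inventory, /ɲ/.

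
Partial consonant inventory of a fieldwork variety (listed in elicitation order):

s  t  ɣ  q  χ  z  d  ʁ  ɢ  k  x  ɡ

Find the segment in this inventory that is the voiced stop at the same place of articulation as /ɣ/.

/ɡ/

/ɣ/ is a voiced velar fricative.
The voiced stop at the same place is a voiced velar stop — in this inventory, /ɡ/.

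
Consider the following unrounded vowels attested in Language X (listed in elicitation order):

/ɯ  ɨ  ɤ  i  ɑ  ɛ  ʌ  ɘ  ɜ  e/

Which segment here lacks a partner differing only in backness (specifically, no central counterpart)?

High: /i/ ~ /ɨ/ ~ /ɯ/
High-mid: /e/ ~ /ɘ/ ~ /ɤ/
Low-mid: /ɛ/ ~ /ɜ/ ~ /ʌ/
Low: only /ɑ/ (back); no central partner.
So /ɑ/ is the unpaired segment.

/ɑ/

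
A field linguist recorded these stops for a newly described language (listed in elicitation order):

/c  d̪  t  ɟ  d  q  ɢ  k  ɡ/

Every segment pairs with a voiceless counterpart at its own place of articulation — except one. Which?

Alveolar: /t/ ~ /d/
Palatal: /c/ ~ /ɟ/
Velar: /k/ ~ /ɡ/
Uvular: /q/ ~ /ɢ/
Dental: only /d̪/ (voiced); no voiceless partner.
So /d̪/ is the unpaired segment.

/d̪/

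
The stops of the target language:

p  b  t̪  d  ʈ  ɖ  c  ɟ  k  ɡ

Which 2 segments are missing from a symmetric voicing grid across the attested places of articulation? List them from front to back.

/d̪/, /t/

place of articulation  voiceless  voiced  
bilabial          p         b       
dental            t̪        —       
alveolar          —         d       
retroflex         ʈ         ɖ       
palatal           c         ɟ       
velar             k         ɡ       
Gaps, from front to back: dental lacks voiced (/d̪/); alveolar lacks voiceless (/t/).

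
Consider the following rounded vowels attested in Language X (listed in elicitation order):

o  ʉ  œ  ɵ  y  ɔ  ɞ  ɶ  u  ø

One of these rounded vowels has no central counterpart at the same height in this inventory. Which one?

High: /y/ ~ /ʉ/ ~ /u/
High-mid: /ø/ ~ /ɵ/ ~ /o/
Low-mid: /œ/ ~ /ɞ/ ~ /ɔ/
Low: only /ɶ/ (front); no central partner.
So /ɶ/ is the unpaired segment.

/ɶ/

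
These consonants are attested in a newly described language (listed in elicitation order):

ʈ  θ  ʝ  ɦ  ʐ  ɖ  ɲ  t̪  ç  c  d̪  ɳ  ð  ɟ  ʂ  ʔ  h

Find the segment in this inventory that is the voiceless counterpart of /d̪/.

/d̪/ is a voiced dental stop.
The voiceless counterpart is a voiceless dental stop — in this inventory, /t̪/.

/t̪/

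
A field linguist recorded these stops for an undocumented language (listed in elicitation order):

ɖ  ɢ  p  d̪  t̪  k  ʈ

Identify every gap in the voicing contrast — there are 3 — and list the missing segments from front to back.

/b/, /ɡ/, /q/

place of articulation  voiceless  voiced  
bilabial          p         —       
dental            t̪        d̪      
retroflex         ʈ         ɖ       
velar             k         —       
uvular            —         ɢ       
Gaps, from front to back: bilabial lacks voiced (/b/); velar lacks voiced (/ɡ/); uvular lacks voiceless (/q/).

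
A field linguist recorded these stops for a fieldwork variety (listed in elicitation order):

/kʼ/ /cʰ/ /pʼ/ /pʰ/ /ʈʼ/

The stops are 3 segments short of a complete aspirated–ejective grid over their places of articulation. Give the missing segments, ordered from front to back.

/ʈʰ/, /cʼ/, /kʰ/

place of articulation  aspirated  ejective
bilabial          pʰ        pʼ      
retroflex         —         ʈʼ      
palatal           cʰ        —       
velar             —         kʼ      
Gaps, from front to back: retroflex lacks aspirated (/ʈʰ/); palatal lacks ejective (/cʼ/); velar lacks aspirated (/kʰ/).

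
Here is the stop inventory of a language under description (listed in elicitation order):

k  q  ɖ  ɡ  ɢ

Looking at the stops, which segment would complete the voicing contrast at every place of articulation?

/ʈ/

retroflex: voiceless —, voiced /ɖ/.
velar: voiceless /k/, voiced /ɡ/.
uvular: voiceless /q/, voiced /ɢ/.
The retroflex row has no voiceless member, so the gap is the voiceless retroflex stop /ʈ/.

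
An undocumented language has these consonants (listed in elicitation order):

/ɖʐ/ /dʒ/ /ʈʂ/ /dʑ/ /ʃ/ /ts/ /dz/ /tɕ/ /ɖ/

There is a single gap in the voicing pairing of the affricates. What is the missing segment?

/tʃ/

alveolar: voiceless /ts/, voiced /dz/.
postalveolar: voiceless —, voiced /dʒ/.
retroflex: voiceless /ʈʂ/, voiced /ɖʐ/.
alveolo-palatal: voiceless /tɕ/, voiced /dʑ/.
The postalveolar row has no voiceless member, so the gap is the voiceless postalveolar affricate /tʃ/.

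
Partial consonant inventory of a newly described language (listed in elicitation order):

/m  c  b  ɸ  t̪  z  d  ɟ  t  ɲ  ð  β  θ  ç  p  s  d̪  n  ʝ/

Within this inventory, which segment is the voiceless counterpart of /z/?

/z/ is a voiced alveolar fricative.
The voiceless counterpart is a voiceless alveolar fricative — in this inventory, /s/.

/s/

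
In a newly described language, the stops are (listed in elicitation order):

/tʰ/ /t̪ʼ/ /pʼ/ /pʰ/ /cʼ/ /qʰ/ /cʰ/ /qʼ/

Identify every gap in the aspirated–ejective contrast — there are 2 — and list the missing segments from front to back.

bilabial: aspirated /pʰ/, ejective /pʼ/.
dental: aspirated —, ejective /t̪ʼ/.
alveolar: aspirated /tʰ/, ejective —.
palatal: aspirated /cʰ/, ejective /cʼ/.
uvular: aspirated /qʰ/, ejective /qʼ/.
Gaps, from front to back: dental lacks aspirated (/t̪ʰ/); alveolar lacks ejective (/tʼ/).

/t̪ʰ/, /tʼ/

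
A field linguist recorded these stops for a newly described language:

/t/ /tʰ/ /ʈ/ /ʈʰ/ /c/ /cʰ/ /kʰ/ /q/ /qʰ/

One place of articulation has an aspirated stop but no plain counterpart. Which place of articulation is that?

Plain: /t/ (alveolar), /ʈ/ (retroflex), /c/ (palatal), /q/ (uvular).
Aspirated: /tʰ/ (alveolar), /ʈʰ/ (retroflex), /cʰ/ (palatal), /kʰ/ (velar), /qʰ/ (uvular).
Every place of articulation has a plain member except velar, where /k/ would be expected.

velar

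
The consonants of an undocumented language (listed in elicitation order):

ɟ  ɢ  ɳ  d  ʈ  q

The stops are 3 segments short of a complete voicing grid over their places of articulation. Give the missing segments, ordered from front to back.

Voiceless: /ʈ/ (retroflex), /q/ (uvular).
Voiced: /d/ (alveolar), /ɟ/ (palatal), /ɢ/ (uvular).
Gaps, from front to back: alveolar lacks voiceless (/t/); retroflex lacks voiced (/ɖ/); palatal lacks voiceless (/c/).

/t/, /ɖ/, /c/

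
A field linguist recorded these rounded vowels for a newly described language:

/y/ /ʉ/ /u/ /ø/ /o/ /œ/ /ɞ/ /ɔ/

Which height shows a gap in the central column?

high: front /y/, central /ʉ/, back /u/.
high-mid: front /ø/, central —, back /o/.
low-mid: front /œ/, central /ɞ/, back /ɔ/.
Every height has a central member except high-mid, where /ɵ/ would be expected.

high-mid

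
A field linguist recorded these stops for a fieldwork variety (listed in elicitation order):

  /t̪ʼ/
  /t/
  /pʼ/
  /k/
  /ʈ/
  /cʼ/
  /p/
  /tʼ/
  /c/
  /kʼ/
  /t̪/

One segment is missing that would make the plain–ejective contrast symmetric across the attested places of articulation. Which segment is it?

/ʈʼ/

bilabial: plain /p/, ejective /pʼ/.
dental: plain /t̪/, ejective /t̪ʼ/.
alveolar: plain /t/, ejective /tʼ/.
retroflex: plain /ʈ/, ejective —.
palatal: plain /c/, ejective /cʼ/.
velar: plain /k/, ejective /kʼ/.
The retroflex row has no ejective member, so the gap is the ejective retroflex stop /ʈʼ/.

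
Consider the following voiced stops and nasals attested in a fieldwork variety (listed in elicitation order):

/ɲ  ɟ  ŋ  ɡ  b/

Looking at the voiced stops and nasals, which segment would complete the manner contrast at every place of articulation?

/m/

place of articulation  oral stop  nasal   
bilabial          b         —       
palatal           ɟ         ɲ       
velar             ɡ         ŋ       
The bilabial row has no nasal member, so the gap is the bilabial nasal /m/.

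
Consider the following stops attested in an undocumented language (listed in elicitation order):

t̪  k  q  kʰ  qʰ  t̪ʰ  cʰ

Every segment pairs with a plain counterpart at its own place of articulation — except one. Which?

Dental: /t̪/ ~ /t̪ʰ/
Velar: /k/ ~ /kʰ/
Uvular: /q/ ~ /qʰ/
Palatal: only /cʰ/ (aspirated); no plain partner.
So /cʰ/ is the unpaired segment.

/cʰ/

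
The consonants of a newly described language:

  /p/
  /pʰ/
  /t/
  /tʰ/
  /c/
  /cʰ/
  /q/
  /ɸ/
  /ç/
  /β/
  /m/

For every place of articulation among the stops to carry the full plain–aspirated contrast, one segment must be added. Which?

place of articulation  plain     aspirated
bilabial          p         pʰ      
alveolar          t         tʰ      
palatal           c         cʰ      
uvular            q         —       
The uvular row has no aspirated member, so the gap is the aspirated uvular stop /qʰ/.

/qʰ/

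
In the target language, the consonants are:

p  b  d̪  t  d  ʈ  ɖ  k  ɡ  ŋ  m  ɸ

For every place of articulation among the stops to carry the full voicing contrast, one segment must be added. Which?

place of articulation  voiceless  voiced  
bilabial          p         b       
dental            —         d̪      
alveolar          t         d       
retroflex         ʈ         ɖ       
velar             k         ɡ       
The dental row has no voiceless member, so the gap is the voiceless dental stop /t̪/.

/t̪/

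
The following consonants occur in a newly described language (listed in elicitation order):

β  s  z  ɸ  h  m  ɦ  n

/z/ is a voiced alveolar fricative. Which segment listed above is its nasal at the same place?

/n/

The nasal at the same place is an alveolar nasal — in this inventory, /n/.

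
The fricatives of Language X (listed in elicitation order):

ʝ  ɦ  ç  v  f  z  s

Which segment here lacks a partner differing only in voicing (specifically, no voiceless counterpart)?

Labiodental: /f/ ~ /v/
Alveolar: /s/ ~ /z/
Palatal: /ç/ ~ /ʝ/
Glottal: only /ɦ/ (voiced); no voiceless partner.
So /ɦ/ is the unpaired segment.

/ɦ/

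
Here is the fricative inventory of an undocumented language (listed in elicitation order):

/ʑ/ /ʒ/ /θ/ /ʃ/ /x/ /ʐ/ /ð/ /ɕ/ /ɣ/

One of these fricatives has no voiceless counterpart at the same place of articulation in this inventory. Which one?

Dental: /θ/ ~ /ð/
Postalveolar: /ʃ/ ~ /ʒ/
Alveolo-palatal: /ɕ/ ~ /ʑ/
Velar: /x/ ~ /ɣ/
Retroflex: only /ʐ/ (voiced); no voiceless partner.
So /ʐ/ is the unpaired segment.

/ʐ/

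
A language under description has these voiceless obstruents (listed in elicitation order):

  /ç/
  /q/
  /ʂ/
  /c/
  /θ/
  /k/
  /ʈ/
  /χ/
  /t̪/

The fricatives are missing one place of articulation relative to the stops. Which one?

velar

Stop: /t̪/ (dental), /ʈ/ (retroflex), /c/ (palatal), /k/ (velar), /q/ (uvular).
Fricative: /θ/ (dental), /ʂ/ (retroflex), /ç/ (palatal), /χ/ (uvular).
Every place of articulation has a fricative member except velar, where /x/ would be expected.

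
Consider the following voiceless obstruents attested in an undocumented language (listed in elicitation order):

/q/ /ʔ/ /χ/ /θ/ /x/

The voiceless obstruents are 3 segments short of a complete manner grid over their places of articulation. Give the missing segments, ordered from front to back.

/t̪/, /k/, /h/

place of articulation  stop      fricative
dental            —         θ       
velar             —         x       
uvular            q         χ       
glottal           ʔ         —       
Gaps, from front to back: dental lacks stop (/t̪/); velar lacks stop (/k/); glottal lacks fricative (/h/).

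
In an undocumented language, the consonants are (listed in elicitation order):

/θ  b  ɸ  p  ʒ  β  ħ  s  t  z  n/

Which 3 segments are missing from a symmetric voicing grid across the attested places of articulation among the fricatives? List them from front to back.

place of articulation  voiceless  voiced  
bilabial          ɸ         β       
dental            θ         —       
alveolar          s         z       
postalveolar      —         ʒ       
pharyngeal        ħ         —       
Gaps, from front to back: dental lacks voiced (/ð/); postalveolar lacks voiceless (/ʃ/); pharyngeal lacks voiced (/ʕ/).

/ð/, /ʃ/, /ʕ/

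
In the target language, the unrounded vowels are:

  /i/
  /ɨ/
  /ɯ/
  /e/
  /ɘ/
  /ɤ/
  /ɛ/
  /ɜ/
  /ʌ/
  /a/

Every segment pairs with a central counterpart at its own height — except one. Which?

/a/

High: /i/ ~ /ɨ/ ~ /ɯ/
High-mid: /e/ ~ /ɘ/ ~ /ɤ/
Low-mid: /ɛ/ ~ /ɜ/ ~ /ʌ/
Low: only /a/ (front); no central partner.
So /a/ is the unpaired segment.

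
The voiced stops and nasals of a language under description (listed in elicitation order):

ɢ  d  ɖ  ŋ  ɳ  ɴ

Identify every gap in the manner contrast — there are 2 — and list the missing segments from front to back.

place of articulation  oral stop  nasal   
alveolar          d         —       
retroflex         ɖ         ɳ       
velar             —         ŋ       
uvular            ɢ         ɴ       
Gaps, from front to back: alveolar lacks nasal (/n/); velar lacks oral stop (/ɡ/).

/n/, /ɡ/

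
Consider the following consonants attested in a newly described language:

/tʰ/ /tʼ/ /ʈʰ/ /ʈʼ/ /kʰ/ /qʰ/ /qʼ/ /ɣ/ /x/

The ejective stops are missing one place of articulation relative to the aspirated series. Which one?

place of articulation  aspirated  ejective
alveolar          tʰ        tʼ      
retroflex         ʈʰ        ʈʼ      
velar             kʰ        —       
uvular            qʰ        qʼ      
Every place of articulation has an ejective member except velar, where /kʼ/ would be expected.

velar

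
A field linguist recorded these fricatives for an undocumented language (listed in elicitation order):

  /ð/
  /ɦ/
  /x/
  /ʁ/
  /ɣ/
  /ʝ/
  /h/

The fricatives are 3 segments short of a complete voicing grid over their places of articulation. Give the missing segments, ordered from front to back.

/θ/, /ç/, /χ/

dental: voiceless —, voiced /ð/.
palatal: voiceless —, voiced /ʝ/.
velar: voiceless /x/, voiced /ɣ/.
uvular: voiceless —, voiced /ʁ/.
glottal: voiceless /h/, voiced /ɦ/.
Gaps, from front to back: dental lacks voiceless (/θ/); palatal lacks voiceless (/ç/); uvular lacks voiceless (/χ/).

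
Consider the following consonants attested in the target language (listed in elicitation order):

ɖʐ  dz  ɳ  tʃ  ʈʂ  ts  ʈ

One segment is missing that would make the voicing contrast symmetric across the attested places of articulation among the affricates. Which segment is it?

/dʒ/

Voiceless: /ts/ (alveolar), /tʃ/ (postalveolar), /ʈʂ/ (retroflex).
Voiced: /dz/ (alveolar), /ɖʐ/ (retroflex).
The postalveolar row has no voiced member, so the gap is the voiced postalveolar affricate /dʒ/.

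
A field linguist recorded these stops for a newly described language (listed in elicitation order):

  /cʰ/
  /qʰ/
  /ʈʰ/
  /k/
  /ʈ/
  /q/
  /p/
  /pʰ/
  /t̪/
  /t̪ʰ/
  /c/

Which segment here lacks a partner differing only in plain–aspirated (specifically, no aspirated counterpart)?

/k/

Bilabial: /p/ ~ /pʰ/
Dental: /t̪/ ~ /t̪ʰ/
Retroflex: /ʈ/ ~ /ʈʰ/
Palatal: /c/ ~ /cʰ/
Uvular: /q/ ~ /qʰ/
Velar: only /k/ (plain); no aspirated partner.
So /k/ is the unpaired segment.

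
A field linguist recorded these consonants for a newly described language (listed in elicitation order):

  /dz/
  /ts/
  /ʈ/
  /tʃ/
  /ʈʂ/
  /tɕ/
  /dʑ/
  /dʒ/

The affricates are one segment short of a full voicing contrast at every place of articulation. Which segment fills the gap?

Voiceless: /ts/ (alveolar), /tʃ/ (postalveolar), /ʈʂ/ (retroflex), /tɕ/ (alveolo-palatal).
Voiced: /dz/ (alveolar), /dʒ/ (postalveolar), /dʑ/ (alveolo-palatal).
The retroflex row has no voiced member, so the gap is the voiced retroflex affricate /ɖʐ/.

/ɖʐ/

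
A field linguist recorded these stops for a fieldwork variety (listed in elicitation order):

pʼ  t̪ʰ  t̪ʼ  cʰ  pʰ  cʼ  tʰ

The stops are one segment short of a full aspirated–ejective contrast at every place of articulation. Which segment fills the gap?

/tʼ/

place of articulation  aspirated  ejective
bilabial          pʰ        pʼ      
dental            t̪ʰ       t̪ʼ     
alveolar          tʰ        —       
palatal           cʰ        cʼ      
The alveolar row has no ejective member, so the gap is the ejective alveolar stop /tʼ/.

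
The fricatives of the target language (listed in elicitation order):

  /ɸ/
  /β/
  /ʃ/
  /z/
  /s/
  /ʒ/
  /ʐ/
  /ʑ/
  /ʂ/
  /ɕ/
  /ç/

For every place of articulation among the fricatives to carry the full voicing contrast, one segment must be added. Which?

Voiceless: /ɸ/ (bilabial), /s/ (alveolar), /ʃ/ (postalveolar), /ʂ/ (retroflex), /ɕ/ (alveolo-palatal), /ç/ (palatal).
Voiced: /β/ (bilabial), /z/ (alveolar), /ʒ/ (postalveolar), /ʐ/ (retroflex), /ʑ/ (alveolo-palatal).
The palatal row has no voiced member, so the gap is the voiced palatal fricative /ʝ/.

/ʝ/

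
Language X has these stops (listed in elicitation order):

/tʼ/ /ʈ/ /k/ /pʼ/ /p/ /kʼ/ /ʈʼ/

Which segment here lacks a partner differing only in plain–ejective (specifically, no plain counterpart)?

Bilabial: /p/ ~ /pʼ/
Retroflex: /ʈ/ ~ /ʈʼ/
Velar: /k/ ~ /kʼ/
Alveolar: only /tʼ/ (ejective); no plain partner.
So /tʼ/ is the unpaired segment.

/tʼ/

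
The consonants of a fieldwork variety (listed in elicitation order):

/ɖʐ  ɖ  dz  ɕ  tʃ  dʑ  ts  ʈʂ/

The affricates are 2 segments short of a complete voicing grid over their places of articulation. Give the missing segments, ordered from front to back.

alveolar: voiceless /ts/, voiced /dz/.
postalveolar: voiceless /tʃ/, voiced —.
retroflex: voiceless /ʈʂ/, voiced /ɖʐ/.
alveolo-palatal: voiceless —, voiced /dʑ/.
Gaps, from front to back: postalveolar lacks voiced (/dʒ/); alveolo-palatal lacks voiceless (/tɕ/).

/dʒ/, /tɕ/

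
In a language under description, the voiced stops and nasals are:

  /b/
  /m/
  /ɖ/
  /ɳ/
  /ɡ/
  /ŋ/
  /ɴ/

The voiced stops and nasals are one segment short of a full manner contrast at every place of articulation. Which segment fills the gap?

bilabial: oral stop /b/, nasal /m/.
retroflex: oral stop /ɖ/, nasal /ɳ/.
velar: oral stop /ɡ/, nasal /ŋ/.
uvular: oral stop —, nasal /ɴ/.
The uvular row has no oral stop member, so the gap is the uvular oral stop /ɢ/.

/ɢ/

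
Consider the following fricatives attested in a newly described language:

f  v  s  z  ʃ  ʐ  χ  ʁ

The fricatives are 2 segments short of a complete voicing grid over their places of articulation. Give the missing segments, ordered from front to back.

/ʒ/, /ʂ/

Voiceless: /f/ (labiodental), /s/ (alveolar), /ʃ/ (postalveolar), /χ/ (uvular).
Voiced: /v/ (labiodental), /z/ (alveolar), /ʐ/ (retroflex), /ʁ/ (uvular).
Gaps, from front to back: postalveolar lacks voiced (/ʒ/); retroflex lacks voiceless (/ʂ/).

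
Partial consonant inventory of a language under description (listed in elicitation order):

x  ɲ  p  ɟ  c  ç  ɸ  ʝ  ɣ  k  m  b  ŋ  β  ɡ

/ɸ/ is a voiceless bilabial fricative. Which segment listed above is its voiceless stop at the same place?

/p/

The voiceless stop at the same place is a voiceless bilabial stop — in this inventory, /p/.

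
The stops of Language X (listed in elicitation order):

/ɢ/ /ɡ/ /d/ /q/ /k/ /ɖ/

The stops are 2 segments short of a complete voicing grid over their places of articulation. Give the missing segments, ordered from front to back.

/t/, /ʈ/

place of articulation  voiceless  voiced  
alveolar          —         d       
retroflex         —         ɖ       
velar             k         ɡ       
uvular            q         ɢ       
Gaps, from front to back: alveolar lacks voiceless (/t/); retroflex lacks voiceless (/ʈ/).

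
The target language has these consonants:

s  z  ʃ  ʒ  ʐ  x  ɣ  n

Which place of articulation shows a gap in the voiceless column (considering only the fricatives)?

retroflex

alveolar: voiceless /s/, voiced /z/.
postalveolar: voiceless /ʃ/, voiced /ʒ/.
retroflex: voiceless —, voiced /ʐ/.
velar: voiceless /x/, voiced /ɣ/.
Every place of articulation has a voiceless member except retroflex, where /ʂ/ would be expected.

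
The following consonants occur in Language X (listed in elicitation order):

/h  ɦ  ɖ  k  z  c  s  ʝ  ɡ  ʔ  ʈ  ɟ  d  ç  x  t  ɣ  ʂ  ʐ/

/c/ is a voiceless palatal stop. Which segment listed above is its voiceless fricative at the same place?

/ç/

The voiceless fricative at the same place is a voiceless palatal fricative — in this inventory, /ç/.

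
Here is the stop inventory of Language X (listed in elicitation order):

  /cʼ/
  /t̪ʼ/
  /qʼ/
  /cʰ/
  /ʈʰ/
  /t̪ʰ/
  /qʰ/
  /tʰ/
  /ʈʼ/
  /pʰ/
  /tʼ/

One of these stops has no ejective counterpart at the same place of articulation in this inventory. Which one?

Dental: /t̪ʰ/ ~ /t̪ʼ/
Alveolar: /tʰ/ ~ /tʼ/
Retroflex: /ʈʰ/ ~ /ʈʼ/
Palatal: /cʰ/ ~ /cʼ/
Uvular: /qʰ/ ~ /qʼ/
Bilabial: only /pʰ/ (aspirated); no ejective partner.
So /pʰ/ is the unpaired segment.

/pʰ/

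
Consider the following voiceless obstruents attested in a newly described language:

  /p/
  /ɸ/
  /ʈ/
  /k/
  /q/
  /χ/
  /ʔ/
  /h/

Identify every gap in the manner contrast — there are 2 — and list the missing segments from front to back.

/ʂ/, /x/

place of articulation  stop      fricative
bilabial          p         ɸ       
retroflex         ʈ         —       
velar             k         —       
uvular            q         χ       
glottal           ʔ         h       
Gaps, from front to back: retroflex lacks fricative (/ʂ/); velar lacks fricative (/x/).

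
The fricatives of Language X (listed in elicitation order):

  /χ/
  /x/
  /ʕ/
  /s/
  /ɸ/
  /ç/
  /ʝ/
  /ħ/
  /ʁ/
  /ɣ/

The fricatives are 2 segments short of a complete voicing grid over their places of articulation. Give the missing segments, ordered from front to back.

/β/, /z/

place of articulation  voiceless  voiced  
bilabial          ɸ         —       
alveolar          s         —       
palatal           ç         ʝ       
velar             x         ɣ       
uvular            χ         ʁ       
pharyngeal        ħ         ʕ       
Gaps, from front to back: bilabial lacks voiced (/β/); alveolar lacks voiced (/z/).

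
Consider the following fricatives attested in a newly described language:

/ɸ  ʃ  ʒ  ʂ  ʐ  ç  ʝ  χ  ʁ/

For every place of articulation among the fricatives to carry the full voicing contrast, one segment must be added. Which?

/β/

bilabial: voiceless /ɸ/, voiced —.
postalveolar: voiceless /ʃ/, voiced /ʒ/.
retroflex: voiceless /ʂ/, voiced /ʐ/.
palatal: voiceless /ç/, voiced /ʝ/.
uvular: voiceless /χ/, voiced /ʁ/.
The bilabial row has no voiced member, so the gap is the voiced bilabial fricative /β/.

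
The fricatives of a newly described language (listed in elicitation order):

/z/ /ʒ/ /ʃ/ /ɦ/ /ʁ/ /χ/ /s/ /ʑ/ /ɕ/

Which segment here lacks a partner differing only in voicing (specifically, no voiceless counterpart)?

Alveolar: /s/ ~ /z/
Postalveolar: /ʃ/ ~ /ʒ/
Alveolo-palatal: /ɕ/ ~ /ʑ/
Uvular: /χ/ ~ /ʁ/
Glottal: only /ɦ/ (voiced); no voiceless partner.
So /ɦ/ is the unpaired segment.

/ɦ/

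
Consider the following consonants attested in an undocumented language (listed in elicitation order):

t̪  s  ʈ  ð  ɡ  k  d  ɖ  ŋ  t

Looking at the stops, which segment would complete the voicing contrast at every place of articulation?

dental: voiceless /t̪/, voiced —.
alveolar: voiceless /t/, voiced /d/.
retroflex: voiceless /ʈ/, voiced /ɖ/.
velar: voiceless /k/, voiced /ɡ/.
The dental row has no voiced member, so the gap is the voiced dental stop /d̪/.

/d̪/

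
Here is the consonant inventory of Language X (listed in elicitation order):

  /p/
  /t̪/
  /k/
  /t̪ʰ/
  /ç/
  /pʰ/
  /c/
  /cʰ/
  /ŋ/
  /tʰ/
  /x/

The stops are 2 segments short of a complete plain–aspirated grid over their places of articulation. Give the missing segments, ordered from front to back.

/t/, /kʰ/

Plain: /p/ (bilabial), /t̪/ (dental), /c/ (palatal), /k/ (velar).
Aspirated: /pʰ/ (bilabial), /t̪ʰ/ (dental), /tʰ/ (alveolar), /cʰ/ (palatal).
Gaps, from front to back: alveolar lacks plain (/t/); velar lacks aspirated (/kʰ/).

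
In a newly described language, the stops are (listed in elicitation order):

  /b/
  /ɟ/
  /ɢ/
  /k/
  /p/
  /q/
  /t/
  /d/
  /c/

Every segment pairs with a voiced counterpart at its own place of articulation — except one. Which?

Bilabial: /p/ ~ /b/
Alveolar: /t/ ~ /d/
Palatal: /c/ ~ /ɟ/
Uvular: /q/ ~ /ɢ/
Velar: only /k/ (voiceless); no voiced partner.
So /k/ is the unpaired segment.

/k/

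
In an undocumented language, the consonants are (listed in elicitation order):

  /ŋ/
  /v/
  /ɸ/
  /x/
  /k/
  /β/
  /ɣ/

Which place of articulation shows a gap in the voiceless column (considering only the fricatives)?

place of articulation  voiceless  voiced  
bilabial          ɸ         β       
labiodental       —         v       
velar             x         ɣ       
Every place of articulation has a voiceless member except labiodental, where /f/ would be expected.

labiodental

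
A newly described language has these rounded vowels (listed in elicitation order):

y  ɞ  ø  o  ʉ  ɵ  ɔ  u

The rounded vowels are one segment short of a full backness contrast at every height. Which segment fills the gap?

/œ/

height            front     central   back    
high              y         ʉ         u       
high-mid          ø         ɵ         o       
low-mid           —         ɞ         ɔ       
The low-mid row has no front member, so the gap is the low-mid front rounded vowel /œ/.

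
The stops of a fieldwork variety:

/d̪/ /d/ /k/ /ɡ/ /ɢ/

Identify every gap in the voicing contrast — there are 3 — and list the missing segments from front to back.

/t̪/, /t/, /q/

Voiceless: /k/ (velar).
Voiced: /d̪/ (dental), /d/ (alveolar), /ɡ/ (velar), /ɢ/ (uvular).
Gaps, from front to back: dental lacks voiceless (/t̪/); alveolar lacks voiceless (/t/); uvular lacks voiceless (/q/).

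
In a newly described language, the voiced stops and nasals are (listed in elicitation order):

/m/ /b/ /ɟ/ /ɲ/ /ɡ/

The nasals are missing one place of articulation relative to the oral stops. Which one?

velar

place of articulation  oral stop  nasal   
bilabial          b         m       
palatal           ɟ         ɲ       
velar             ɡ         —       
Every place of articulation has a nasal member except velar, where /ŋ/ would be expected.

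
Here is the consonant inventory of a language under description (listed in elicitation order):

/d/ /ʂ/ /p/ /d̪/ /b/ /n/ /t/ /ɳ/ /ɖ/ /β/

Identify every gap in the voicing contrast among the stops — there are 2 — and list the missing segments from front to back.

bilabial: voiceless /p/, voiced /b/.
dental: voiceless —, voiced /d̪/.
alveolar: voiceless /t/, voiced /d/.
retroflex: voiceless —, voiced /ɖ/.
Gaps, from front to back: dental lacks voiceless (/t̪/); retroflex lacks voiceless (/ʈ/).

/t̪/, /ʈ/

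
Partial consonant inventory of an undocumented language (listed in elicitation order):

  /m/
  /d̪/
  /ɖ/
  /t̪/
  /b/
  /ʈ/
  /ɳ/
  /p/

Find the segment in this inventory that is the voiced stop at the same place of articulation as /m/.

/m/ is a bilabial nasal.
The voiced stop at the same place is a voiced bilabial stop — in this inventory, /b/.

/b/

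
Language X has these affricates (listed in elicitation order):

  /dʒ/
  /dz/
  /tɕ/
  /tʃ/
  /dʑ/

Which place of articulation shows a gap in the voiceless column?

alveolar

place of articulation  voiceless  voiced  
alveolar          —         dz      
postalveolar      tʃ        dʒ      
alveolo-palatal   tɕ        dʑ      
Every place of articulation has a voiceless member except alveolar, where /ts/ would be expected.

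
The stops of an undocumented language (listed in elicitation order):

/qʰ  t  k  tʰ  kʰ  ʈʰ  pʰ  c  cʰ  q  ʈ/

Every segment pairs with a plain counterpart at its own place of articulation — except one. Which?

/pʰ/

Alveolar: /t/ ~ /tʰ/
Retroflex: /ʈ/ ~ /ʈʰ/
Palatal: /c/ ~ /cʰ/
Velar: /k/ ~ /kʰ/
Uvular: /q/ ~ /qʰ/
Bilabial: only /pʰ/ (aspirated); no plain partner.
So /pʰ/ is the unpaired segment.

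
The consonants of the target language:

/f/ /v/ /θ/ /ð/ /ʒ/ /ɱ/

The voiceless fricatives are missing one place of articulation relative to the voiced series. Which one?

Voiceless: /f/ (labiodental), /θ/ (dental).
Voiced: /v/ (labiodental), /ð/ (dental), /ʒ/ (postalveolar).
Every place of articulation has a voiceless member except postalveolar, where /ʃ/ would be expected.

postalveolar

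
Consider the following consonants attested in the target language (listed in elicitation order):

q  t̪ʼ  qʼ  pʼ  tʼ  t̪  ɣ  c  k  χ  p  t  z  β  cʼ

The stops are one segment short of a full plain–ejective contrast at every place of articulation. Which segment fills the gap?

place of articulation  plain     ejective
bilabial          p         pʼ      
dental            t̪        t̪ʼ     
alveolar          t         tʼ      
palatal           c         cʼ      
velar             k         —       
uvular            q         qʼ      
The velar row has no ejective member, so the gap is the ejective velar stop /kʼ/.

/kʼ/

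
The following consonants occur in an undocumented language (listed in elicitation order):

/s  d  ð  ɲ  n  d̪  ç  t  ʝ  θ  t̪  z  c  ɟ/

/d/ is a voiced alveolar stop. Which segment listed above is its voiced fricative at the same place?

The voiced fricative at the same place is a voiced alveolar fricative — in this inventory, /z/.

/z/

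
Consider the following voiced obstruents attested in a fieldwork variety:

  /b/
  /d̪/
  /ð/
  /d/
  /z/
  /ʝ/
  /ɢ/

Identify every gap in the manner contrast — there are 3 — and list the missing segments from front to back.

/β/, /ɟ/, /ʁ/

place of articulation  stop      fricative
bilabial          b         —       
dental            d̪        ð       
alveolar          d         z       
palatal           —         ʝ       
uvular            ɢ         —       
Gaps, from front to back: bilabial lacks fricative (/β/); palatal lacks stop (/ɟ/); uvular lacks fricative (/ʁ/).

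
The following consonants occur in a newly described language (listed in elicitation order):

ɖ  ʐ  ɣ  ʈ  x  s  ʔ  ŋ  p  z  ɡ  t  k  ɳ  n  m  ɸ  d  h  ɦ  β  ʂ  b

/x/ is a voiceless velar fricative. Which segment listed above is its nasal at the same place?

The nasal at the same place is a velar nasal — in this inventory, /ŋ/.

/ŋ/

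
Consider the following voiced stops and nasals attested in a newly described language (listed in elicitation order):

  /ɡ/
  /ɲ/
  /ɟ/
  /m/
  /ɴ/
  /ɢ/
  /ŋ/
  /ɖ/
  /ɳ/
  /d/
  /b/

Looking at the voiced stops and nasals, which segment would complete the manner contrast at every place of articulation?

bilabial: oral stop /b/, nasal /m/.
alveolar: oral stop /d/, nasal —.
retroflex: oral stop /ɖ/, nasal /ɳ/.
palatal: oral stop /ɟ/, nasal /ɲ/.
velar: oral stop /ɡ/, nasal /ŋ/.
uvular: oral stop /ɢ/, nasal /ɴ/.
The alveolar row has no nasal member, so the gap is the alveolar nasal /n/.

/n/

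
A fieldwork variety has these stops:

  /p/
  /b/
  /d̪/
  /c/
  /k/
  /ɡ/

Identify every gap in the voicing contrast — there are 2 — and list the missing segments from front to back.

/t̪/, /ɟ/

Voiceless: /p/ (bilabial), /c/ (palatal), /k/ (velar).
Voiced: /b/ (bilabial), /d̪/ (dental), /ɡ/ (velar).
Gaps, from front to back: dental lacks voiceless (/t̪/); palatal lacks voiced (/ɟ/).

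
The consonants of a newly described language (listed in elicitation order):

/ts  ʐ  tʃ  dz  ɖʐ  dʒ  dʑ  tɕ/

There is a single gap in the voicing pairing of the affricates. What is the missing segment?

/ʈʂ/

Voiceless: /ts/ (alveolar), /tʃ/ (postalveolar), /tɕ/ (alveolo-palatal).
Voiced: /dz/ (alveolar), /dʒ/ (postalveolar), /ɖʐ/ (retroflex), /dʑ/ (alveolo-palatal).
The retroflex row has no voiceless member, so the gap is the voiceless retroflex affricate /ʈʂ/.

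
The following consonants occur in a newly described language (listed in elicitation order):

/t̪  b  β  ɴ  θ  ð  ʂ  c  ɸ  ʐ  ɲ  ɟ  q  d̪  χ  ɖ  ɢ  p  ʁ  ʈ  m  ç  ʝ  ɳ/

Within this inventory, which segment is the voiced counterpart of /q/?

/ɢ/

/q/ is a voiceless uvular stop.
The voiced counterpart is a voiced uvular stop — in this inventory, /ɢ/.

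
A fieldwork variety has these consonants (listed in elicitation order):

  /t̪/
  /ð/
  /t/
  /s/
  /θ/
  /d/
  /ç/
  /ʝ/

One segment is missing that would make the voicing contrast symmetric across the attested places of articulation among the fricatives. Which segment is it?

/z/

place of articulation  voiceless  voiced  
dental            θ         ð       
alveolar          s         —       
palatal           ç         ʝ       
The alveolar row has no voiced member, so the gap is the voiced alveolar fricative /z/.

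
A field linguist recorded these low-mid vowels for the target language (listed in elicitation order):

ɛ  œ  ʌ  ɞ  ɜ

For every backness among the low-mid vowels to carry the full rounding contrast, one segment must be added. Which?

front: unrounded /ɛ/, rounded /œ/.
central: unrounded /ɜ/, rounded /ɞ/.
back: unrounded /ʌ/, rounded —.
The back row has no rounded member, so the gap is the back rounded vowel /ɔ/.

/ɔ/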